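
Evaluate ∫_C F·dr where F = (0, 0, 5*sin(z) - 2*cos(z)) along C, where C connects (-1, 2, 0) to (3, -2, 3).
-2*sin(3) - 5*cos(3) + 5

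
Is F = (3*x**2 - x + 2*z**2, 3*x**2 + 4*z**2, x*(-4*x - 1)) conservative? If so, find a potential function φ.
No, ∇×F = (-8*z, 8*x + 4*z + 1, 6*x) ≠ 0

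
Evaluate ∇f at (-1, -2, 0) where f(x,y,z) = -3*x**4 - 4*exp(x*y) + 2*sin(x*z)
(12 + 8*exp(2), 4*exp(2), -2)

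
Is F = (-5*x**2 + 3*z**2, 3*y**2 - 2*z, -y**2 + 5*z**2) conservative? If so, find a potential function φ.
No, ∇×F = (2 - 2*y, 6*z, 0) ≠ 0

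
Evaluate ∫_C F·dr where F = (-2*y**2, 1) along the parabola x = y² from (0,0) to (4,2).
-14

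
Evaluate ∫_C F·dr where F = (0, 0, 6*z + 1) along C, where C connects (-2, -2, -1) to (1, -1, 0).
-2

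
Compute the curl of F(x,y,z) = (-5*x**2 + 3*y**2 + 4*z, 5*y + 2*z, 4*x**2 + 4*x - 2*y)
(-4, -8*x, -6*y)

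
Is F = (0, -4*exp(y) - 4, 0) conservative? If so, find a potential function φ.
Yes, F is conservative. φ = -4*y - 4*exp(y)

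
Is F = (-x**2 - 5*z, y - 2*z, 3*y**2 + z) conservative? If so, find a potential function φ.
No, ∇×F = (6*y + 2, -5, 0) ≠ 0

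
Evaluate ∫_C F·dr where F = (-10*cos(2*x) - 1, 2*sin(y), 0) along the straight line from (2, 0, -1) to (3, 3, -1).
5*sin(4) + 1 - 5*sin(6) - 2*cos(3)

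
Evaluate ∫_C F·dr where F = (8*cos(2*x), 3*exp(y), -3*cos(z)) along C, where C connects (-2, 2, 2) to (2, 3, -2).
-3*exp(2) + 8*sin(4) + 6*sin(2) + 3*exp(3)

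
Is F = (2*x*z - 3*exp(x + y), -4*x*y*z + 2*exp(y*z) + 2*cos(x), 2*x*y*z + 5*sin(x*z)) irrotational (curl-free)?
No, ∇×F = (4*x*y + 2*x*z - 2*y*exp(y*z), 2*x - 2*y*z - 5*z*cos(x*z), -4*y*z + 3*exp(x + y) - 2*sin(x))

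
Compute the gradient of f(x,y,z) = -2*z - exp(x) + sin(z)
(-exp(x), 0, cos(z) - 2)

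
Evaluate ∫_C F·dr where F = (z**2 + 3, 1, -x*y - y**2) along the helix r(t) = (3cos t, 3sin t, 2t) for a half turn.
-12*pi**2 - 9*pi + 30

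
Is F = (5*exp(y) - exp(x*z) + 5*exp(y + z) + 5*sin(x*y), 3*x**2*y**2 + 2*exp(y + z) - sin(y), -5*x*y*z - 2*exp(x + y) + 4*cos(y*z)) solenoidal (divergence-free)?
No, ∇·F = 6*x**2*y - 5*x*y - 4*y*sin(y*z) + 5*y*cos(x*y) - z*exp(x*z) + 2*exp(y + z) - cos(y)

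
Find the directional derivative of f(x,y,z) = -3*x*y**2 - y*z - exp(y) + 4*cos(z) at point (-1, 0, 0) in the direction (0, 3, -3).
-sqrt(2)/2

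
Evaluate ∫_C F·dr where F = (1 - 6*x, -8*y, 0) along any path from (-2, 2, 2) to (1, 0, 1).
28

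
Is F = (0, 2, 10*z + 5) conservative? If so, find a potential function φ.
Yes, F is conservative. φ = 2*y + 5*z**2 + 5*z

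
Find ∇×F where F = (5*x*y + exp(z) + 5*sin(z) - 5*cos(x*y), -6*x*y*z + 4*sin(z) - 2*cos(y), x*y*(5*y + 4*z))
(16*x*y + 4*x*z - 4*cos(z), -y*(5*y + 4*z) + exp(z) + 5*cos(z), -5*x*sin(x*y) - 5*x - 6*y*z)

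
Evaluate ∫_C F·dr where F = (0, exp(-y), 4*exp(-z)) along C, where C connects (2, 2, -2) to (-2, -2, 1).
(-4*E + 1 + 3*exp(4))*exp(-2)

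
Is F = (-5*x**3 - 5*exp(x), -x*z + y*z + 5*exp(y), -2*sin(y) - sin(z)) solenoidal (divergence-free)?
No, ∇·F = -15*x**2 + z - 5*exp(x) + 5*exp(y) - cos(z)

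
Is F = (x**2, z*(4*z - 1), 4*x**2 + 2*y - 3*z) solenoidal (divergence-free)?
No, ∇·F = 2*x - 3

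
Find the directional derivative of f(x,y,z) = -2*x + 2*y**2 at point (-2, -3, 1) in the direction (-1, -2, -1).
13*sqrt(6)/3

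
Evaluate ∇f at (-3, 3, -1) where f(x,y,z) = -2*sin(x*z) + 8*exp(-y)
(2*cos(3), -8*exp(-3), 6*cos(3))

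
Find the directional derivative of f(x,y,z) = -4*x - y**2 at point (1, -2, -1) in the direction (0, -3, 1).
-6*sqrt(10)/5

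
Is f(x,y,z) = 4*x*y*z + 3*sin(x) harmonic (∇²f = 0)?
No, ∇²f = -3*sin(x)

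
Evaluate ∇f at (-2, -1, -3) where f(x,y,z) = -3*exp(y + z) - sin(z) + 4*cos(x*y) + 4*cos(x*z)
(12*sin(6) + 4*sin(2), -3*exp(-4) + 8*sin(2), 8*sin(6) - 3*exp(-4) - cos(3))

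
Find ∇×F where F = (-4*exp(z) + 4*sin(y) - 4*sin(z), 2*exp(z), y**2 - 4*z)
(2*y - 2*exp(z), -4*exp(z) - 4*cos(z), -4*cos(y))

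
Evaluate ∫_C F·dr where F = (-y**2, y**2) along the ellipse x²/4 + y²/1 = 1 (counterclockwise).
0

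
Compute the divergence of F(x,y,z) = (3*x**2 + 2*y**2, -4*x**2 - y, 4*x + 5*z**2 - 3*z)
6*x + 10*z - 4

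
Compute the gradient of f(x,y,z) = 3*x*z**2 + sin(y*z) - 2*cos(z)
(3*z**2, z*cos(y*z), 6*x*z + y*cos(y*z) + 2*sin(z))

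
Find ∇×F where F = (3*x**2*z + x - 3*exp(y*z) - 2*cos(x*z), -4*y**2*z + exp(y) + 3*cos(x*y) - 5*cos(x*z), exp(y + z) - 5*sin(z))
(-5*x*sin(x*z) + 4*y**2 + exp(y + z), 3*x**2 + 2*x*sin(x*z) - 3*y*exp(y*z), -3*y*sin(x*y) + 3*z*exp(y*z) + 5*z*sin(x*z))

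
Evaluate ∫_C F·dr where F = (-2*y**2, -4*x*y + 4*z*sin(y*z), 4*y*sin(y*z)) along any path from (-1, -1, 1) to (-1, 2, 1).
-4*cos(2) + 4*cos(1) + 6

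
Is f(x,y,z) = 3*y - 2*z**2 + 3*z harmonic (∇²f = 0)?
No, ∇²f = -4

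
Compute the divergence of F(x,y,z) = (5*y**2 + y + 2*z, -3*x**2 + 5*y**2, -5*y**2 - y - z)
10*y - 1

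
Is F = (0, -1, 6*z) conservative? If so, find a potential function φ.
Yes, F is conservative. φ = -y + 3*z**2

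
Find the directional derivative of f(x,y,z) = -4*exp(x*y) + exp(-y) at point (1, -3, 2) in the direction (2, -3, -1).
3*sqrt(14)*(12 + exp(6))*exp(-3)/14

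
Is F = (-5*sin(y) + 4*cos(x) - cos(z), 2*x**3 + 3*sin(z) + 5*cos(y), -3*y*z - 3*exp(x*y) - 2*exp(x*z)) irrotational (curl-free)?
No, ∇×F = (-3*x*exp(x*y) - 3*z - 3*cos(z), 3*y*exp(x*y) + 2*z*exp(x*z) + sin(z), 6*x**2 + 5*cos(y))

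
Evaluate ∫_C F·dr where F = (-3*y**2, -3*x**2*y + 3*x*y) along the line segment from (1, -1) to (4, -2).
-177/4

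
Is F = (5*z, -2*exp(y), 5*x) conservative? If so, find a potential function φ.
Yes, F is conservative. φ = 5*x*z - 2*exp(y)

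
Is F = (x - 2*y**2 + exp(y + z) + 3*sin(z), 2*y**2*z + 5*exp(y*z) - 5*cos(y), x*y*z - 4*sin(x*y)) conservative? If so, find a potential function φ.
No, ∇×F = (x*z - 4*x*cos(x*y) - 2*y**2 - 5*y*exp(y*z), -y*z + 4*y*cos(x*y) + exp(y + z) + 3*cos(z), 4*y - exp(y + z)) ≠ 0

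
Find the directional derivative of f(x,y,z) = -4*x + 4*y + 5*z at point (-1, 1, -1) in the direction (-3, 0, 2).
22*sqrt(13)/13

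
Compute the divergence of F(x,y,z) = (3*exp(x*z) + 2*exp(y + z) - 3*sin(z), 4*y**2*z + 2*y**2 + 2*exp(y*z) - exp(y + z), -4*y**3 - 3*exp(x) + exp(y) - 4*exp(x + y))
8*y*z + 4*y + 3*z*exp(x*z) + 2*z*exp(y*z) - exp(y + z)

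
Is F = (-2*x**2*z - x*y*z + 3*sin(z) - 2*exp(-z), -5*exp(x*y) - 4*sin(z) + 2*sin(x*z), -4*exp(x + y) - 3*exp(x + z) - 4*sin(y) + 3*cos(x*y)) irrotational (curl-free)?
No, ∇×F = (-3*x*sin(x*y) - 2*x*cos(x*z) - 4*exp(x + y) - 4*cos(y) + 4*cos(z), ((-2*x**2 - x*y + 3*y*sin(x*y) + 4*exp(x + y) + 3*exp(x + z) + 3*cos(z))*exp(z) + 2)*exp(-z), x*z - 5*y*exp(x*y) + 2*z*cos(x*z))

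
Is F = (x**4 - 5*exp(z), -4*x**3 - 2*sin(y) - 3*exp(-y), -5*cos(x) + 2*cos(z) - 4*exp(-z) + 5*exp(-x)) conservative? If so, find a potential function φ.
No, ∇×F = (0, -5*exp(z) - 5*sin(x) + 5*exp(-x), -12*x**2) ≠ 0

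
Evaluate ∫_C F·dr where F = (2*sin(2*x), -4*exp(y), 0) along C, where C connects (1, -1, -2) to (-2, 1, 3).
-8*sinh(1) + cos(2) - cos(4)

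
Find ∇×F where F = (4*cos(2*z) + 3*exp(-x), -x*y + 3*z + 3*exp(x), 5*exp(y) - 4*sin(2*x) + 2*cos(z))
(5*exp(y) - 3, -8*sin(2*z) + 8*cos(2*x), -y + 3*exp(x))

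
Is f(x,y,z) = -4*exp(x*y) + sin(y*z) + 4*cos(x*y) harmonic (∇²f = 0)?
No, ∇²f = -4*x**2*exp(x*y) - 4*x**2*cos(x*y) - 4*y**2*exp(x*y) - y**2*sin(y*z) - 4*y**2*cos(x*y) - z**2*sin(y*z)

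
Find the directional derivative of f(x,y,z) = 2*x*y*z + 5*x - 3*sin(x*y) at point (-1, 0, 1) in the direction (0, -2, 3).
-2*sqrt(13)/13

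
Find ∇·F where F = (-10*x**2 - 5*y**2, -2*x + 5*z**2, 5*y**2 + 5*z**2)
-20*x + 10*z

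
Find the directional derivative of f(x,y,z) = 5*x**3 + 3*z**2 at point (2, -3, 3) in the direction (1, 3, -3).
6*sqrt(19)/19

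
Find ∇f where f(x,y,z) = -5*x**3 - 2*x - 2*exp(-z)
(-15*x**2 - 2, 0, 2*exp(-z))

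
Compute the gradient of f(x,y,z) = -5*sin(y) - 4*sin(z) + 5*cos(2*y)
(0, -5*(4*sin(y) + 1)*cos(y), -4*cos(z))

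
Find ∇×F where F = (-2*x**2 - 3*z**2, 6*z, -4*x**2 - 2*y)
(-8, 8*x - 6*z, 0)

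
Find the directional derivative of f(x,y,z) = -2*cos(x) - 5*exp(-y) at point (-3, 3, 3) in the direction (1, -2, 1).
-sqrt(6)*(exp(3)*sin(3) + 5)*exp(-3)/3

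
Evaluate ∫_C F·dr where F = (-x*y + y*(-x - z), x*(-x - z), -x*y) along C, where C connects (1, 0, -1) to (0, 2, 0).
0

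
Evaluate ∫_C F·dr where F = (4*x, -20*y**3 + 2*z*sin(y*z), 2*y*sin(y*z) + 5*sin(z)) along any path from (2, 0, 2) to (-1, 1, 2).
-9 - 2*cos(2)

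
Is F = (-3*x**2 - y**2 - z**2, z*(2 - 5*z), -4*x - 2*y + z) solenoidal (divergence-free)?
No, ∇·F = 1 - 6*x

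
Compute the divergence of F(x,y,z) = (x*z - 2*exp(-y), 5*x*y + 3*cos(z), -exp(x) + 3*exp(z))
5*x + z + 3*exp(z)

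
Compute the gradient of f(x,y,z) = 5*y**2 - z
(0, 10*y, -1)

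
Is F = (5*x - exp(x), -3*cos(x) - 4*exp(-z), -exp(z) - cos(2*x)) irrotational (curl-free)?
No, ∇×F = (-4*exp(-z), -2*sin(2*x), 3*sin(x))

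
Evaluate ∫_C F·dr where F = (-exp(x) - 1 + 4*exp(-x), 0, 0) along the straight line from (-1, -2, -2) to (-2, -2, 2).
(-4*exp(4) - 1 + E + exp(2) + 4*exp(3))*exp(-2)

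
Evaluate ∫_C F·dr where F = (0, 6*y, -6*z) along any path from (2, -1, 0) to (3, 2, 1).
6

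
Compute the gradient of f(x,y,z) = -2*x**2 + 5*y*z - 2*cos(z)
(-4*x, 5*z, 5*y + 2*sin(z))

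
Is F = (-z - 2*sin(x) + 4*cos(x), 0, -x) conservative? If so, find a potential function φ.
Yes, F is conservative. φ = -x*z + 4*sin(x) + 2*cos(x)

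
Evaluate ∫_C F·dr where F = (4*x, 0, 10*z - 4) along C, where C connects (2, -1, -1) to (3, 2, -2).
29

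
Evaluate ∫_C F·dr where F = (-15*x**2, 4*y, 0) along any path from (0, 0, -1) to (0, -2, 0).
8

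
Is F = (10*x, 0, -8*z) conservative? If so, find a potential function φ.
Yes, F is conservative. φ = 5*x**2 - 4*z**2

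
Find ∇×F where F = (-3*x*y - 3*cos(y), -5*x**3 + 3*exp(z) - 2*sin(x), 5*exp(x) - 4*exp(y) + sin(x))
(-4*exp(y) - 3*exp(z), -5*exp(x) - cos(x), -15*x**2 + 3*x - 3*sin(y) - 2*cos(x))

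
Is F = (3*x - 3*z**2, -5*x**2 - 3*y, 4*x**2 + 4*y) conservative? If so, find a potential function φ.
No, ∇×F = (4, -8*x - 6*z, -10*x) ≠ 0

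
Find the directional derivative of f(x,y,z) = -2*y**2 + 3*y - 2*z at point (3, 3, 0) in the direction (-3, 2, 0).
-18*sqrt(13)/13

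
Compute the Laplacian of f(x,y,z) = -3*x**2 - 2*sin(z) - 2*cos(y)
2*sin(z) + 2*cos(y) - 6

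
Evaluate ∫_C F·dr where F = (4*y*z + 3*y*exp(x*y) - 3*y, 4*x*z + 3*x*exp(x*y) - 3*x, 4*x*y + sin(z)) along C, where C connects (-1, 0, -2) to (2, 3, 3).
cos(2) - cos(3) + 51 + 3*exp(6)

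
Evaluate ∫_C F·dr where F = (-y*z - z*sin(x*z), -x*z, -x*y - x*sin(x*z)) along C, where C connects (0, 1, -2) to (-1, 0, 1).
-1 + cos(1)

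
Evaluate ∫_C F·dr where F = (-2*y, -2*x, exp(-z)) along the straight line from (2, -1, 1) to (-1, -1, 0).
-7 + exp(-1)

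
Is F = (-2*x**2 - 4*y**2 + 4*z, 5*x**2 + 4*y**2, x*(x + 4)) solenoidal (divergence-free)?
No, ∇·F = -4*x + 8*y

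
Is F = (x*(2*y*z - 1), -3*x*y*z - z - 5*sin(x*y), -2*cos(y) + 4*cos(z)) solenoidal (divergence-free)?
No, ∇·F = -3*x*z - 5*x*cos(x*y) + 2*y*z - 4*sin(z) - 1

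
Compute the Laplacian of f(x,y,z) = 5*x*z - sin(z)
sin(z)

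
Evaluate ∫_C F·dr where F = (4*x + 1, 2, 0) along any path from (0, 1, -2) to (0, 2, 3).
2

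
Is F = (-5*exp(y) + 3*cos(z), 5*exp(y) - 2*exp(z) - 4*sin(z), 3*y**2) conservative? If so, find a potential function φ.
No, ∇×F = (6*y + 2*exp(z) + 4*cos(z), -3*sin(z), 5*exp(y)) ≠ 0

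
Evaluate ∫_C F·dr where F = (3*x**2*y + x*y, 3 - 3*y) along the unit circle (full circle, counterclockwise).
-3*pi/4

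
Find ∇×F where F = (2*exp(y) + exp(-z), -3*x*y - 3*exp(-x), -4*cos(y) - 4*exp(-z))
(4*sin(y), -exp(-z), -3*y - 2*exp(y) + 3*exp(-x))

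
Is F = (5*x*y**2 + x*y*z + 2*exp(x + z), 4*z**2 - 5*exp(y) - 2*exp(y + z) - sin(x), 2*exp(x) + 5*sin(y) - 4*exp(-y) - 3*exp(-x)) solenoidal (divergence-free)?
No, ∇·F = 5*y**2 + y*z - 5*exp(y) + 2*exp(x + z) - 2*exp(y + z)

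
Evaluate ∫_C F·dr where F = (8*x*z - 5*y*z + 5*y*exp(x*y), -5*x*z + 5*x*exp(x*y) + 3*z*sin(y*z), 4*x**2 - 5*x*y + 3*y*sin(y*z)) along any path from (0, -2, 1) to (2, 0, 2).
3*cos(2) + 29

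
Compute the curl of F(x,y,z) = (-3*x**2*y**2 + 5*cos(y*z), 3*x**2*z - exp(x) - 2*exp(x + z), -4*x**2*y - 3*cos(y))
(-7*x**2 + 2*exp(x + z) + 3*sin(y), y*(8*x - 5*sin(y*z)), 6*x**2*y + 6*x*z + 5*z*sin(y*z) - exp(x) - 2*exp(x + z))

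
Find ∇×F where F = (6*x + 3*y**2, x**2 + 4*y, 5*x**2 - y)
(-1, -10*x, 2*x - 6*y)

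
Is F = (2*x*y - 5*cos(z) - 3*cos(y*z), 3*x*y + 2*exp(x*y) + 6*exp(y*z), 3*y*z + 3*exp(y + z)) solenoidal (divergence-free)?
No, ∇·F = 2*x*exp(x*y) + 3*x + 5*y + 6*z*exp(y*z) + 3*exp(y + z)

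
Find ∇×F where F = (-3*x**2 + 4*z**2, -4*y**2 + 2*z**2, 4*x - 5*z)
(-4*z, 8*z - 4, 0)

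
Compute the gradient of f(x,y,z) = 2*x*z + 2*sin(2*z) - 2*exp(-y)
(2*z, 2*exp(-y), 2*x + 4*cos(2*z))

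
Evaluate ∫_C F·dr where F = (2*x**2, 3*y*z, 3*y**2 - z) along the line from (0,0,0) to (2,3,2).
118/3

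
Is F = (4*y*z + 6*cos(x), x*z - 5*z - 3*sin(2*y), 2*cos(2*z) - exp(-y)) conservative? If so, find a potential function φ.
No, ∇×F = (-x + 5 + exp(-y), 4*y, -3*z) ≠ 0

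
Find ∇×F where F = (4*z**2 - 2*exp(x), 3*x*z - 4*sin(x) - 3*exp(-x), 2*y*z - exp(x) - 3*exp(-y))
(-3*x + 2*z + 3*exp(-y), 8*z + exp(x), 3*z - 4*cos(x) + 3*exp(-x))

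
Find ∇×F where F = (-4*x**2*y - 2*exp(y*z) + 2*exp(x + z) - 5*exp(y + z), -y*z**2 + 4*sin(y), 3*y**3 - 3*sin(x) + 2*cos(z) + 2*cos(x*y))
(-2*x*sin(x*y) + 9*y**2 + 2*y*z, -2*y*exp(y*z) + 2*y*sin(x*y) + 2*exp(x + z) - 5*exp(y + z) + 3*cos(x), 4*x**2 + 2*z*exp(y*z) + 5*exp(y + z))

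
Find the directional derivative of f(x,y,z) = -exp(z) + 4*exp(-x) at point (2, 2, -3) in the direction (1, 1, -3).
sqrt(11)*(3 - 4*E)*exp(-3)/11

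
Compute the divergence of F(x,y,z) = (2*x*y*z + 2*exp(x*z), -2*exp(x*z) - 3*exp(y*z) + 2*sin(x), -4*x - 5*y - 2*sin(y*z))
2*y*z - 2*y*cos(y*z) + 2*z*exp(x*z) - 3*z*exp(y*z)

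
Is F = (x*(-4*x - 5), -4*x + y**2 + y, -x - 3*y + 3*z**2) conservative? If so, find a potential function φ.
No, ∇×F = (-3, 1, -4) ≠ 0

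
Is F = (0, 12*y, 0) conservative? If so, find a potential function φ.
Yes, F is conservative. φ = 6*y**2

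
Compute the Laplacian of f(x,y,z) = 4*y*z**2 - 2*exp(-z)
8*y - 2*exp(-z)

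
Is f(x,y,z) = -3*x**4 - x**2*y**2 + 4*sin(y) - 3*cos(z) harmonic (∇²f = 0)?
No, ∇²f = -38*x**2 - 2*y**2 - 4*sin(y) + 3*cos(z)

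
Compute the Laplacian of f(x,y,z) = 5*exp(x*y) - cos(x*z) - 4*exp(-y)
5*x**2*exp(x*y) + x**2*cos(x*z) + 5*y**2*exp(x*y) + z**2*cos(x*z) - 4*exp(-y)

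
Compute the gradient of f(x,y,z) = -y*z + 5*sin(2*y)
(0, -z + 10*cos(2*y), -y)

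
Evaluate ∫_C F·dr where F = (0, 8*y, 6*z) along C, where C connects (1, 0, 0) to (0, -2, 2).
28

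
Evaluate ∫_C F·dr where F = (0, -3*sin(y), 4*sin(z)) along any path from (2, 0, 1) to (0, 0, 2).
-4*cos(2) + 4*cos(1)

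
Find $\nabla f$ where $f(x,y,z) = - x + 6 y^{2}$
(-1, 12*y, 0)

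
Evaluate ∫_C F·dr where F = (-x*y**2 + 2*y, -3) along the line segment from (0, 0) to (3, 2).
-9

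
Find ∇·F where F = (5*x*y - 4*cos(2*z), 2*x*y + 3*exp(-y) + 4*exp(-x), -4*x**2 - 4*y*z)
2*x + y - 3*exp(-y)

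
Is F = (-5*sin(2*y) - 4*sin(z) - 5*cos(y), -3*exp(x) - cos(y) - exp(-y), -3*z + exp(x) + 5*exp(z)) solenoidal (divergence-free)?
No, ∇·F = 5*exp(z) + sin(y) - 3 + exp(-y)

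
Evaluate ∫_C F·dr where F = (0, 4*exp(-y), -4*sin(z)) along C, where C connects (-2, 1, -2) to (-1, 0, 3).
-4 + 4*cos(3) + 4*exp(-1) - 4*cos(2)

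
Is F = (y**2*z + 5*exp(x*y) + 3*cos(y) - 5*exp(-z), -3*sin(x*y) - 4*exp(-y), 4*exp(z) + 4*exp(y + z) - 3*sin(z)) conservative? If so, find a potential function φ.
No, ∇×F = (4*exp(y + z), y**2 + 5*exp(-z), -5*x*exp(x*y) - 2*y*z - 3*y*cos(x*y) + 3*sin(y)) ≠ 0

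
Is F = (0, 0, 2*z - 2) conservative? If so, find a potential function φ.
Yes, F is conservative. φ = z*(z - 2)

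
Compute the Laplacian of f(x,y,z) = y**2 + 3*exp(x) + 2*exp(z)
3*exp(x) + 2*exp(z) + 2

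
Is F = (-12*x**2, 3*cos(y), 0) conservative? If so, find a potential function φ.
Yes, F is conservative. φ = -4*x**3 + 3*sin(y)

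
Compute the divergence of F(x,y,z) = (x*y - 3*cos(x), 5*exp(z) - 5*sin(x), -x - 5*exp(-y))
y + 3*sin(x)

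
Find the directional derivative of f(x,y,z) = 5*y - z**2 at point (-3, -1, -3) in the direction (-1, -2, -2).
-22/3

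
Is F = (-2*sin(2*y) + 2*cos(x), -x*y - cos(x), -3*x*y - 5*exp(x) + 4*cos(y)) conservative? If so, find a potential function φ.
No, ∇×F = (-3*x - 4*sin(y), 3*y + 5*exp(x), -y + sin(x) + 4*cos(2*y)) ≠ 0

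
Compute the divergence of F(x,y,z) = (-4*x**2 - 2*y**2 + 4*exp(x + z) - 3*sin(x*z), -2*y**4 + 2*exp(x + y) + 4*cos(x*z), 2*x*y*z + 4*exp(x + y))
2*x*y - 8*x - 8*y**3 - 3*z*cos(x*z) + 2*exp(x + y) + 4*exp(x + z)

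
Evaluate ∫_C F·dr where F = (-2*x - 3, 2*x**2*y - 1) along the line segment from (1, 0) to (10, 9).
8397/2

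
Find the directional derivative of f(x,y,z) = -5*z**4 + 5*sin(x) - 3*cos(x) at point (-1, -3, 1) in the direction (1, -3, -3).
sqrt(19)*(-3*sin(1) + 5*cos(1) + 60)/19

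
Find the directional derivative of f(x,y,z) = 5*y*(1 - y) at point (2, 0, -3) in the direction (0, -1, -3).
-sqrt(10)/2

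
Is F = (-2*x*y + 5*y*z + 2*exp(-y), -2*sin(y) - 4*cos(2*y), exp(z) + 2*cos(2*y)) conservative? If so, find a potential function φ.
No, ∇×F = (-4*sin(2*y), 5*y, 2*x - 5*z + 2*exp(-y)) ≠ 0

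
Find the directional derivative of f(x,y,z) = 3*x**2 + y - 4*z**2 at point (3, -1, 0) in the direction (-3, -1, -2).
-55*sqrt(14)/14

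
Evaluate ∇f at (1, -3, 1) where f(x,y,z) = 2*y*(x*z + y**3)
(-6, -214, -6)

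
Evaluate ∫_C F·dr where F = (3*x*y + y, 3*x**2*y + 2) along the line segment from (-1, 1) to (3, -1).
-4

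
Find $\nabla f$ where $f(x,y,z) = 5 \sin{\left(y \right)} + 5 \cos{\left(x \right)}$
(-5*sin(x), 5*cos(y), 0)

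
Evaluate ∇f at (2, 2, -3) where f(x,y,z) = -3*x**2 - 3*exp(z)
(-12, 0, -3*exp(-3))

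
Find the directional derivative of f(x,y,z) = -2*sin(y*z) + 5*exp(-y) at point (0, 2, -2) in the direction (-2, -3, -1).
sqrt(14)*(15 - 8*exp(2)*cos(4))*exp(-2)/14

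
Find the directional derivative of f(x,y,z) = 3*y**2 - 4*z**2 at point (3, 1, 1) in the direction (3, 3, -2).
17*sqrt(22)/11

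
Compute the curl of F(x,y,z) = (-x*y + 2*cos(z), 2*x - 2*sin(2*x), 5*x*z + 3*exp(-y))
(-3*exp(-y), -5*z - 2*sin(z), x - 4*cos(2*x) + 2)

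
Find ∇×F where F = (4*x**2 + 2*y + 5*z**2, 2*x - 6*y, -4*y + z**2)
(-4, 10*z, 0)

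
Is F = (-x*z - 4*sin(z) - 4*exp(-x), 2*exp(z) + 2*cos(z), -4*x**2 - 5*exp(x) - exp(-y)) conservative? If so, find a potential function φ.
No, ∇×F = (-2*exp(z) + 2*sin(z) + exp(-y), 7*x + 5*exp(x) - 4*cos(z), 0) ≠ 0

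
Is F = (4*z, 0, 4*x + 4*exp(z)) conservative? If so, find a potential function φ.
Yes, F is conservative. φ = 4*x*z + 4*exp(z)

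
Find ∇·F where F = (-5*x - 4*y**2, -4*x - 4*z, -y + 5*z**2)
10*z - 5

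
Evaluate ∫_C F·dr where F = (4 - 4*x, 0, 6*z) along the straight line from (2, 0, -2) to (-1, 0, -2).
-6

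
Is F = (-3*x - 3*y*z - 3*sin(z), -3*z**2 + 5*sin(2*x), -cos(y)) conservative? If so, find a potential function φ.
No, ∇×F = (6*z + sin(y), -3*y - 3*cos(z), 3*z + 10*cos(2*x)) ≠ 0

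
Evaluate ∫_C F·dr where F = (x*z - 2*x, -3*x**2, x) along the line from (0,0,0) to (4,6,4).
-248/3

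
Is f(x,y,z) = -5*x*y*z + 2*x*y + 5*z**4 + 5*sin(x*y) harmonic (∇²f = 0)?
No, ∇²f = -5*x**2*sin(x*y) - 5*y**2*sin(x*y) + 60*z**2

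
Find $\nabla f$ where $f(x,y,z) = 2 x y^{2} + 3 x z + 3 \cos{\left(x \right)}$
(2*y**2 + 3*z - 3*sin(x), 4*x*y, 3*x)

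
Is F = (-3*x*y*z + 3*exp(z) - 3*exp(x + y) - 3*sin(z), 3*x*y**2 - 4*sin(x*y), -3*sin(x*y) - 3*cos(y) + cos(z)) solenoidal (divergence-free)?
No, ∇·F = 6*x*y - 4*x*cos(x*y) - 3*y*z - 3*exp(x + y) - sin(z)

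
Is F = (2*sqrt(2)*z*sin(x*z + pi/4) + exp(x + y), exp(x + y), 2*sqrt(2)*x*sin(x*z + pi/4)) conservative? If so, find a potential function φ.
Yes, F is conservative. φ = exp(x + y) - 2*sqrt(2)*cos(x*z + pi/4)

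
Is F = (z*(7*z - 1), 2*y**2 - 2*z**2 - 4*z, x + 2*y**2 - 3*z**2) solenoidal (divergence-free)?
No, ∇·F = 4*y - 6*z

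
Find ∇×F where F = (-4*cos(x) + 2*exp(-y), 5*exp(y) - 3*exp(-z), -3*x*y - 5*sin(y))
(-3*x - 5*cos(y) - 3*exp(-z), 3*y, 2*exp(-y))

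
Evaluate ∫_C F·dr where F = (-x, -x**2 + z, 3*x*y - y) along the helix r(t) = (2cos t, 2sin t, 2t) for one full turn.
0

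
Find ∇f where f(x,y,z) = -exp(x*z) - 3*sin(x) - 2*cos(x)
(-z*exp(x*z) + 2*sin(x) - 3*cos(x), 0, -x*exp(x*z))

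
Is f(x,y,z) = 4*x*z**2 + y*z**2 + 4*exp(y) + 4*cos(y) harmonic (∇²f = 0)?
No, ∇²f = 8*x + 2*y + 4*exp(y) - 4*cos(y)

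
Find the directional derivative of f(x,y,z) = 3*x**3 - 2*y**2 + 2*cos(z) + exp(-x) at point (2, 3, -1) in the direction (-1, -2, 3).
sqrt(14)*(-12*exp(2) + 1 + 6*exp(2)*sin(1))*exp(-2)/14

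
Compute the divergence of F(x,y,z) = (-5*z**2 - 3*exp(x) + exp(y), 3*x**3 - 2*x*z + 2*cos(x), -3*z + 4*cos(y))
-3*exp(x) - 3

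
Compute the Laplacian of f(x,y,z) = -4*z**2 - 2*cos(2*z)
8*cos(2*z) - 8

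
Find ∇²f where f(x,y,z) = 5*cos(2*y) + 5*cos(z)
-20*cos(2*y) - 5*cos(z)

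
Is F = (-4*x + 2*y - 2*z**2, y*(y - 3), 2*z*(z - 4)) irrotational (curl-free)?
No, ∇×F = (0, -4*z, -2)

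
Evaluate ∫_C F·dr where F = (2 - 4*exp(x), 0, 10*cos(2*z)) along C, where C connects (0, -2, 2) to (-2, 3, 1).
-4*exp(-2) - 5*sin(4) + 5*sin(2)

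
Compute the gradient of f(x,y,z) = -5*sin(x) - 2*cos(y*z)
(-5*cos(x), 2*z*sin(y*z), 2*y*sin(y*z))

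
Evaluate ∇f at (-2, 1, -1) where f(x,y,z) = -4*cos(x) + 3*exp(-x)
(-3*exp(2) - 4*sin(2), 0, 0)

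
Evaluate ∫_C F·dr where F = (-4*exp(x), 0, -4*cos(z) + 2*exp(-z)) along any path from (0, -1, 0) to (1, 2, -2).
-2*exp(2) - 4*E + 4*sin(2) + 6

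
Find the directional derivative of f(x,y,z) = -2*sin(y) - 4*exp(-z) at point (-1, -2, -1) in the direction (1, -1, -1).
2*sqrt(3)*(-2*E + cos(2))/3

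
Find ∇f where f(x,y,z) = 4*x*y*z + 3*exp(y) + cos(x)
(4*y*z - sin(x), 4*x*z + 3*exp(y), 4*x*y)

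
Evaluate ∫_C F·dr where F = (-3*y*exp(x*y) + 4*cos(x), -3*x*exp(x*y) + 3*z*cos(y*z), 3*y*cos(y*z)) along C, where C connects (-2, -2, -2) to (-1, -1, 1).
-3*E - 7*sin(1) - 3*sin(4) + 4*sin(2) + 3*exp(4)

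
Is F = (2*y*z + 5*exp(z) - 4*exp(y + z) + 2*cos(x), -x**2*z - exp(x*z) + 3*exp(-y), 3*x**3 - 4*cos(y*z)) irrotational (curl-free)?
No, ∇×F = (x**2 + x*exp(x*z) + 4*z*sin(y*z), -9*x**2 + 2*y + 5*exp(z) - 4*exp(y + z), -2*x*z - z*exp(x*z) - 2*z + 4*exp(y + z))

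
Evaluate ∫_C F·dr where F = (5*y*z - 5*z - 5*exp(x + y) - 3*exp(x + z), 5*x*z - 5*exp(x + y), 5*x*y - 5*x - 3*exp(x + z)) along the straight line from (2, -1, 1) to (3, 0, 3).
-3*exp(6) - 2*exp(3) - 25 + 5*E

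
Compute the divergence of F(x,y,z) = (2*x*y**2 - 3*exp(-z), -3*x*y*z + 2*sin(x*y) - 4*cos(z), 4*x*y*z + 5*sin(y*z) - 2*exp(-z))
4*x*y - 3*x*z + 2*x*cos(x*y) + 2*y**2 + 5*y*cos(y*z) + 2*exp(-z)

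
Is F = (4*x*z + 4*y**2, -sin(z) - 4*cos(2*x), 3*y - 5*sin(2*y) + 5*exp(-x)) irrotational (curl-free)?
No, ∇×F = (-10*cos(2*y) + cos(z) + 3, 4*x + 5*exp(-x), -8*y + 8*sin(2*x))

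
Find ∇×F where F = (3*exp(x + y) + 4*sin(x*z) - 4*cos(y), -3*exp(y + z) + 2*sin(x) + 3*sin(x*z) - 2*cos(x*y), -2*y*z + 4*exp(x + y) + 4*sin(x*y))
(4*x*cos(x*y) - 3*x*cos(x*z) - 2*z + 4*exp(x + y) + 3*exp(y + z), 4*x*cos(x*z) - 4*y*cos(x*y) - 4*exp(x + y), 2*y*sin(x*y) + 3*z*cos(x*z) - 3*exp(x + y) - 4*sin(y) + 2*cos(x))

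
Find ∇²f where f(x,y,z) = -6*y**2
-12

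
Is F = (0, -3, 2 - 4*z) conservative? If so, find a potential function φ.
Yes, F is conservative. φ = -3*y - 2*z**2 + 2*z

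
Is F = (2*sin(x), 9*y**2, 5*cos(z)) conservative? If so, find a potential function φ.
Yes, F is conservative. φ = 3*y**3 + 5*sin(z) - 2*cos(x)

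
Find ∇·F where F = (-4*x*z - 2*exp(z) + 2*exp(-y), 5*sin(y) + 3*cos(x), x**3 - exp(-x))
-4*z + 5*cos(y)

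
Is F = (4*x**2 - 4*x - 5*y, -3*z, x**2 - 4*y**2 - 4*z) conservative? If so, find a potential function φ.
No, ∇×F = (3 - 8*y, -2*x, 5) ≠ 0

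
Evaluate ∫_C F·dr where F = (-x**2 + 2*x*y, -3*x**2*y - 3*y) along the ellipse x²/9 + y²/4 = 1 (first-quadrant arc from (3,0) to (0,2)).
-36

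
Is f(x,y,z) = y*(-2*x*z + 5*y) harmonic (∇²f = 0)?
No, ∇²f = 10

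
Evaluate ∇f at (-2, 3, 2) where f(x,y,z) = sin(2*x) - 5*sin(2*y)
(2*cos(4), -10*cos(6), 0)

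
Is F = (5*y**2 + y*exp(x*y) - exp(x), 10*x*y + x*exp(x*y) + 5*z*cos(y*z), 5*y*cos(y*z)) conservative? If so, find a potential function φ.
Yes, F is conservative. φ = 5*x*y**2 - exp(x) + exp(x*y) + 5*sin(y*z)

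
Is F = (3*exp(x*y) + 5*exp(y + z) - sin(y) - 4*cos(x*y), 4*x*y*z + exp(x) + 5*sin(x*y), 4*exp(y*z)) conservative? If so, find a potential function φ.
No, ∇×F = (-4*x*y + 4*z*exp(y*z), 5*exp(y + z), -3*x*exp(x*y) - 4*x*sin(x*y) + 4*y*z + 5*y*cos(x*y) + exp(x) - 5*exp(y + z) + cos(y)) ≠ 0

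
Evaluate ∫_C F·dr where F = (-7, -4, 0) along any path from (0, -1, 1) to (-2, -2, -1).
18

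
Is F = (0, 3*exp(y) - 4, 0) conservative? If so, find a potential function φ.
Yes, F is conservative. φ = -4*y + 3*exp(y)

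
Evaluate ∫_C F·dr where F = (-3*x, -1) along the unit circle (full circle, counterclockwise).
0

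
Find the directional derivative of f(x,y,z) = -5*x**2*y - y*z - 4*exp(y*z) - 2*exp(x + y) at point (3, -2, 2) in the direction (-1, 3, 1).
sqrt(11)*(-199*exp(4) - 4*exp(5) - 16)*exp(-4)/11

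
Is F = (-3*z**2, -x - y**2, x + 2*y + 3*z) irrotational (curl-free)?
No, ∇×F = (2, -6*z - 1, -1)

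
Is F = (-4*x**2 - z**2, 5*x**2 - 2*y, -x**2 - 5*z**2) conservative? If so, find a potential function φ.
No, ∇×F = (0, 2*x - 2*z, 10*x) ≠ 0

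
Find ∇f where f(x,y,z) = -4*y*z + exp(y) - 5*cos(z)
(0, -4*z + exp(y), -4*y + 5*sin(z))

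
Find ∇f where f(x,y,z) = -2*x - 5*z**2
(-2, 0, -10*z)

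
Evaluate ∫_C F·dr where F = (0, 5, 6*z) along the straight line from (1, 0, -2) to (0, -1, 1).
-14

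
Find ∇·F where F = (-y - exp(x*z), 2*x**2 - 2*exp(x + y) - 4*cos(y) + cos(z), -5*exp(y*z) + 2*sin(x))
-5*y*exp(y*z) - z*exp(x*z) - 2*exp(x + y) + 4*sin(y)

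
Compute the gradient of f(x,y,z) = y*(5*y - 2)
(0, 10*y - 2, 0)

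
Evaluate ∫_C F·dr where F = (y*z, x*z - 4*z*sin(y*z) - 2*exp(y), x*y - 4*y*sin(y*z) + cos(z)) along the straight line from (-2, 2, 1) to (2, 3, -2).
-2*exp(3) - 8 - sin(2) - sin(1) - 4*cos(2) + 4*cos(6) + 2*exp(2)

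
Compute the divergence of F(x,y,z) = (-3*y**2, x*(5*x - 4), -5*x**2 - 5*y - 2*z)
-2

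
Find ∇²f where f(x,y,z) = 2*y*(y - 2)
4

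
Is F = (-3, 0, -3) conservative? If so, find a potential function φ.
Yes, F is conservative. φ = -3*x - 3*z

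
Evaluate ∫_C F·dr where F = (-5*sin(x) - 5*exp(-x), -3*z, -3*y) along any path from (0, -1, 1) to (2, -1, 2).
-7 + 5*cos(2) + 5*exp(-2)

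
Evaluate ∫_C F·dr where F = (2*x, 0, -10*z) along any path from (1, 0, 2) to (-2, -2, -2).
3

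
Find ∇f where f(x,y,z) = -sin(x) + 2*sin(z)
(-cos(x), 0, 2*cos(z))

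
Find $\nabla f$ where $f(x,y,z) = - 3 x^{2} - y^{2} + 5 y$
(-6*x, 5 - 2*y, 0)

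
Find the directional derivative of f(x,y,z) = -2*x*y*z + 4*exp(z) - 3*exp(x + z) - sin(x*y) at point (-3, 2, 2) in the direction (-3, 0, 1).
sqrt(10)*(3 + 3*E*cos(6) + 2*exp(3) + 18*E)*exp(-1)/5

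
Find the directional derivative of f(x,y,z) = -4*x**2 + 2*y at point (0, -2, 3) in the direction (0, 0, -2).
0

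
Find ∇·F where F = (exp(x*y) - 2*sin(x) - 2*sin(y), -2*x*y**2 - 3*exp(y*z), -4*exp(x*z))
-4*x*y - 4*x*exp(x*z) + y*exp(x*y) - 3*z*exp(y*z) - 2*cos(x)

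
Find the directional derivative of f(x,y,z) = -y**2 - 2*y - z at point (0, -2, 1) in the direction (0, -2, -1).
-3*sqrt(5)/5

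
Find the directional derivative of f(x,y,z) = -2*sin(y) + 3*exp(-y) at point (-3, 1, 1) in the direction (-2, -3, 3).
3*sqrt(22)*(2*E*cos(1) + 3)*exp(-1)/22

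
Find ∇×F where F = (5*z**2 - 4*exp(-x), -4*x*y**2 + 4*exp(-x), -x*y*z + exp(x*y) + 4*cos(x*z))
(x*(-z + exp(x*y)), y*z - y*exp(x*y) + 4*z*sin(x*z) + 10*z, -4*y**2 - 4*exp(-x))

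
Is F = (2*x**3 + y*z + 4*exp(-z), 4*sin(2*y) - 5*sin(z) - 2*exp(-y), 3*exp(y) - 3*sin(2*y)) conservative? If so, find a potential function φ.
No, ∇×F = (3*exp(y) - 6*cos(2*y) + 5*cos(z), y - 4*exp(-z), -z) ≠ 0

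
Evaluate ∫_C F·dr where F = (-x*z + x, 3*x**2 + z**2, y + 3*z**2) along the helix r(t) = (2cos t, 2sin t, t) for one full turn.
6*pi + 8*pi**3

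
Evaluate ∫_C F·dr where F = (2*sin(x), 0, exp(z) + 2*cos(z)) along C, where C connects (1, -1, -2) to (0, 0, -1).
(2*(-1 + sqrt(2)*cos(pi/4 + 1) + sin(2))*exp(2) - 1 + E)*exp(-2)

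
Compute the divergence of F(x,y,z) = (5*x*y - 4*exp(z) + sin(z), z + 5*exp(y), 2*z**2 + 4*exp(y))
5*y + 4*z + 5*exp(y)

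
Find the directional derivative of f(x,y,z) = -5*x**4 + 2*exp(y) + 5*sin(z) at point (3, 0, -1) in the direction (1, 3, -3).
-3*sqrt(19)*(5*cos(1) + 178)/19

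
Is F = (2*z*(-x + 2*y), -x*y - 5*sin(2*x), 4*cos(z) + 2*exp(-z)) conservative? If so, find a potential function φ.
No, ∇×F = (0, -2*x + 4*y, -y - 4*z - 10*cos(2*x)) ≠ 0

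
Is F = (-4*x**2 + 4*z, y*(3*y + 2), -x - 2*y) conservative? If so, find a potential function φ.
No, ∇×F = (-2, 5, 0) ≠ 0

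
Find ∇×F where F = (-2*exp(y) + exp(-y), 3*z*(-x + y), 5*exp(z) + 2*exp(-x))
(3*x - 3*y, 2*exp(-x), -3*z + sinh(y) + 3*cosh(y))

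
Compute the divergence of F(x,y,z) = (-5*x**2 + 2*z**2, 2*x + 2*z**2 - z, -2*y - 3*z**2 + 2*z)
-10*x - 6*z + 2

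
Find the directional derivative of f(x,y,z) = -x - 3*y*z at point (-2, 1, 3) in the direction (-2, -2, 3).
11*sqrt(17)/17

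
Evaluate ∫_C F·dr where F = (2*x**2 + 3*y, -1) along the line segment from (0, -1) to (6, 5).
174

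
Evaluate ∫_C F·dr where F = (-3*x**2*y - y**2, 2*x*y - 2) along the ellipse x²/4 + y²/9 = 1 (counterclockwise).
18*pi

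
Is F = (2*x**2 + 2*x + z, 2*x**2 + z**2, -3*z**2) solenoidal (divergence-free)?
No, ∇·F = 4*x - 6*z + 2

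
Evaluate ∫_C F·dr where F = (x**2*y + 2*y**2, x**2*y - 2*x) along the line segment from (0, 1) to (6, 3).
280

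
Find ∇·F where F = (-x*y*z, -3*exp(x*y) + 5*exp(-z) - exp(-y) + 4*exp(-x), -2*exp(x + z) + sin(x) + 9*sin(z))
-3*x*exp(x*y) - y*z - 2*exp(x + z) + 9*cos(z) + exp(-y)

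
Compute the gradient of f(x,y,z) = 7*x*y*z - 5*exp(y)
(7*y*z, 7*x*z - 5*exp(y), 7*x*y)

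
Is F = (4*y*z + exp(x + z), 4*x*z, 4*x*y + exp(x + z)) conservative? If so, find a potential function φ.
Yes, F is conservative. φ = 4*x*y*z + exp(x + z)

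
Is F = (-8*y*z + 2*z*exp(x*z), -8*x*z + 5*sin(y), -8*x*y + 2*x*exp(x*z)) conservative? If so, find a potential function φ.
Yes, F is conservative. φ = -8*x*y*z + 2*exp(x*z) - 5*cos(y)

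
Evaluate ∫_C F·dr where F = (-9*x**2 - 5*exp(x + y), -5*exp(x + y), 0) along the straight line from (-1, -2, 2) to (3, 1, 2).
-5*exp(4) - 84 + 5*exp(-3)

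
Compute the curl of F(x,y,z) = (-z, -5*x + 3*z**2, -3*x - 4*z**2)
(-6*z, 2, -5)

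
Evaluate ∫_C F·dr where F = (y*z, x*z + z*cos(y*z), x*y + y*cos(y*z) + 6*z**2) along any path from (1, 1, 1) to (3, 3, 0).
-3 - sin(1)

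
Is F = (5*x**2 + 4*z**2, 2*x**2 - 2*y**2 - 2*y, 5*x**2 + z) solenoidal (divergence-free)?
No, ∇·F = 10*x - 4*y - 1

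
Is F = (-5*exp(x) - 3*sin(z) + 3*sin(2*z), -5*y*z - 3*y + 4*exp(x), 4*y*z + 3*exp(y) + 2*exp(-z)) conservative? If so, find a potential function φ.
No, ∇×F = (5*y + 4*z + 3*exp(y), -3*cos(z) + 6*cos(2*z), 4*exp(x)) ≠ 0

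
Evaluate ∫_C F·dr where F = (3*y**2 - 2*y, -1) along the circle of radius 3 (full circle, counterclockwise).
18*pi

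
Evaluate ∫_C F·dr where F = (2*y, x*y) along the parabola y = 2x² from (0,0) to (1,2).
44/15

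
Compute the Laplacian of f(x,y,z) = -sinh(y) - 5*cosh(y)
-sinh(y) - 5*cosh(y)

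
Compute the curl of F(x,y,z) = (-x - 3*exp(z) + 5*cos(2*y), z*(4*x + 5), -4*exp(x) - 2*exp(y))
(-4*x - 2*exp(y) - 5, 4*exp(x) - 3*exp(z), 4*z + 10*sin(2*y))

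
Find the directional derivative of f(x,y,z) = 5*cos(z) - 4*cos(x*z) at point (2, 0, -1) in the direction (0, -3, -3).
sqrt(2)*(-5*sin(1) + 8*sin(2))/2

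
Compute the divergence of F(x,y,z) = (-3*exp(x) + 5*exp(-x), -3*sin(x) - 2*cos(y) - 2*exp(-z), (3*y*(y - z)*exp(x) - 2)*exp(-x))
-3*y - 3*exp(x) + 2*sin(y) - 5*exp(-x)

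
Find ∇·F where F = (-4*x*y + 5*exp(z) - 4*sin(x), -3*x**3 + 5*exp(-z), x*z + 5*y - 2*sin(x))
x - 4*y - 4*cos(x)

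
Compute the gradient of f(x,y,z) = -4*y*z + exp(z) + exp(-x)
(-exp(-x), -4*z, -4*y + exp(z))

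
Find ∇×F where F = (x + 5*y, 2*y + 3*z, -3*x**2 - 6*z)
(-3, 6*x, -5)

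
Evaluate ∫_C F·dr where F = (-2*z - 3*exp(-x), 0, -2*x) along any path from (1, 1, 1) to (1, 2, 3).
-4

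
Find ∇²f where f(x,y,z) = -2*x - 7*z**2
-14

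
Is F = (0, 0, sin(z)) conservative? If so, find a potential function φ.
Yes, F is conservative. φ = -cos(z)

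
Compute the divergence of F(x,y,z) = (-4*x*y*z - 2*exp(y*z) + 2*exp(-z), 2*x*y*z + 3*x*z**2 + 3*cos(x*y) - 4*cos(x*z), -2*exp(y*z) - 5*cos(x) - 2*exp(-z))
2*x*z - 3*x*sin(x*y) - 4*y*z - 2*y*exp(y*z) + 2*exp(-z)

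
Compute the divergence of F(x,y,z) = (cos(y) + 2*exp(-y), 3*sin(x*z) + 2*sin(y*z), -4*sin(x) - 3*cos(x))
2*z*cos(y*z)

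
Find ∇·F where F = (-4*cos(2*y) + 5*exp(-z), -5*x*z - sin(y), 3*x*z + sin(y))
3*x - cos(y)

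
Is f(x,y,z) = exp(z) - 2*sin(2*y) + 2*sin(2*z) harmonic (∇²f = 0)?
No, ∇²f = exp(z) + 8*sin(2*y) - 8*sin(2*z)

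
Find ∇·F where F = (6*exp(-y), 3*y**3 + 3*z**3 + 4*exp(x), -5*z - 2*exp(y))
9*y**2 - 5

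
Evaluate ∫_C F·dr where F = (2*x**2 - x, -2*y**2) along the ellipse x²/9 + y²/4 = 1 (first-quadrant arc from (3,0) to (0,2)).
-113/6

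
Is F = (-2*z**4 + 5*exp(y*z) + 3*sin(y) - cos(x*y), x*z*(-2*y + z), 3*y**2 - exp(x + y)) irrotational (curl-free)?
No, ∇×F = (-x*z + x*(2*y - z) + 6*y - exp(x + y), 5*y*exp(y*z) - 8*z**3 + exp(x + y), -x*sin(x*y) - 2*y*z + z**2 - 5*z*exp(y*z) - 3*cos(y))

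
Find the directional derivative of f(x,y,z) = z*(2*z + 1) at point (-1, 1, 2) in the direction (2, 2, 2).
3*sqrt(3)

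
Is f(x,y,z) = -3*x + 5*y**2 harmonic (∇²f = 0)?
No, ∇²f = 10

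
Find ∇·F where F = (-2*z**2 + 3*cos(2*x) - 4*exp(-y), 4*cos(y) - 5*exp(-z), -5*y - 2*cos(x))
-6*sin(2*x) - 4*sin(y)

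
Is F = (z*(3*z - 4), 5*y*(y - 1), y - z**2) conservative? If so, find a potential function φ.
No, ∇×F = (1, 6*z - 4, 0) ≠ 0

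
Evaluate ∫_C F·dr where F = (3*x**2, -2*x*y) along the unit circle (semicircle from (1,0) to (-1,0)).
-10/3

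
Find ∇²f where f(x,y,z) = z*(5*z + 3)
10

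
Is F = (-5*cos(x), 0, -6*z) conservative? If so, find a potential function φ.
Yes, F is conservative. φ = -3*z**2 - 5*sin(x)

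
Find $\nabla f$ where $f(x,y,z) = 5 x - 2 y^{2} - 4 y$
(5, -4*y - 4, 0)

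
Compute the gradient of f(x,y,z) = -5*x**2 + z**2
(-10*x, 0, 2*z)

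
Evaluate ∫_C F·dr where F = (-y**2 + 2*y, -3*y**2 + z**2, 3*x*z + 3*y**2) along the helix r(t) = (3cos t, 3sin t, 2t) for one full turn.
84*pi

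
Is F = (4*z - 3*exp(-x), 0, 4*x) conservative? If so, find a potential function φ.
Yes, F is conservative. φ = 4*x*z + 3*exp(-x)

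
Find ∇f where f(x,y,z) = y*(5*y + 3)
(0, 10*y + 3, 0)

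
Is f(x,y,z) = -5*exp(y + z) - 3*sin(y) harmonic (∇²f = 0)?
No, ∇²f = -10*exp(y + z) + 3*sin(y)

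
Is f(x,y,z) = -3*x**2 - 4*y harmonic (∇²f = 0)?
No, ∇²f = -6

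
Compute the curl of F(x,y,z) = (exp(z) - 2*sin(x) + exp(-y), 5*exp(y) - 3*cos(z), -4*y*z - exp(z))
(-4*z - 3*sin(z), exp(z), exp(-y))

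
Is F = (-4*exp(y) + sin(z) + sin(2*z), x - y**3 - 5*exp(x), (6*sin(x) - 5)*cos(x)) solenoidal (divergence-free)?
No, ∇·F = -3*y**2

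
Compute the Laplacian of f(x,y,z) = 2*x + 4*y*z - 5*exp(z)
-5*exp(z)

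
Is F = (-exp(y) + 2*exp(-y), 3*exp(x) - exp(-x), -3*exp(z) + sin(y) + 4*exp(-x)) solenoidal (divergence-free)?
No, ∇·F = -3*exp(z)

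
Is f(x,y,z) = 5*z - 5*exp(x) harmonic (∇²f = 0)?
No, ∇²f = -5*exp(x)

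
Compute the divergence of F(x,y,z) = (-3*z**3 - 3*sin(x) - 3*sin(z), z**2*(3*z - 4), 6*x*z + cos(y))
6*x - 3*cos(x)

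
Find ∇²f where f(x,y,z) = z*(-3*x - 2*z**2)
-12*z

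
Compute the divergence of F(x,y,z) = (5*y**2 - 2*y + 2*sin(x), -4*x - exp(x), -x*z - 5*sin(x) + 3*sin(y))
-x + 2*cos(x)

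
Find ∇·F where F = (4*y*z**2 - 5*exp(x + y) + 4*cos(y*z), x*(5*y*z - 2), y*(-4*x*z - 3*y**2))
-4*x*y + 5*x*z - 5*exp(x + y)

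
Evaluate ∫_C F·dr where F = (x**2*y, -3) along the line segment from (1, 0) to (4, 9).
405/4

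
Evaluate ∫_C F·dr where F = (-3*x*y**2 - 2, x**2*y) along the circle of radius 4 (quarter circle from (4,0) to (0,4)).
264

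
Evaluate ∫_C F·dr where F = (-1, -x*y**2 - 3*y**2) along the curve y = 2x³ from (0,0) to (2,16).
-32778/5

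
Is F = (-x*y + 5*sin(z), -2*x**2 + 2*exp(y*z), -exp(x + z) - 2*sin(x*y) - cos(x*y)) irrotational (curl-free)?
No, ∇×F = (x*sin(x*y) - 2*x*cos(x*y) - 2*y*exp(y*z), -y*sin(x*y) + 2*y*cos(x*y) + exp(x + z) + 5*cos(z), -3*x)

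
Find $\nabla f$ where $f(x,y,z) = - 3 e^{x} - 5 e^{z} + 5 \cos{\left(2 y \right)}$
(-3*exp(x), -10*sin(2*y), -5*exp(z))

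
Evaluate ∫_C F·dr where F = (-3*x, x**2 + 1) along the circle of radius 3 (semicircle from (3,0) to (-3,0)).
0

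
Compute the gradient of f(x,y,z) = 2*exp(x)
(2*exp(x), 0, 0)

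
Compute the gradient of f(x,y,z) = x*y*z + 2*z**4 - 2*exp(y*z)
(y*z, z*(x - 2*exp(y*z)), x*y - 2*y*exp(y*z) + 8*z**3)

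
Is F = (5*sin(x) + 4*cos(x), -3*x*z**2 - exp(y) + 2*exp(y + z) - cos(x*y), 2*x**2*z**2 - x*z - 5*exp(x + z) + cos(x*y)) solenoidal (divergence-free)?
No, ∇·F = 4*x**2*z + x*sin(x*y) - x - exp(y) - 5*exp(x + z) + 2*exp(y + z) - 4*sin(x) + 5*cos(x)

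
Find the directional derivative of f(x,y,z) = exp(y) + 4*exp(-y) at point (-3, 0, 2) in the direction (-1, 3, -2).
-9*sqrt(14)/14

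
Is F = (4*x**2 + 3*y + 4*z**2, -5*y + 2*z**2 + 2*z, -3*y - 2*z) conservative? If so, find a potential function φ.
No, ∇×F = (-4*z - 5, 8*z, -3) ≠ 0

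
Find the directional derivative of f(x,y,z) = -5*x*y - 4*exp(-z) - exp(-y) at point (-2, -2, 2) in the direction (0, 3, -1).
sqrt(10)*(-4 + 3*(exp(2) + 10)*exp(2))*exp(-2)/10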